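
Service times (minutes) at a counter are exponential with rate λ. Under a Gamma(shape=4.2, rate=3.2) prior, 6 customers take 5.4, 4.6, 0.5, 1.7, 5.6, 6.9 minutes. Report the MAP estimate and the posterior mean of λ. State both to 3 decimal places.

Σ times = 24.7. Posterior: Gamma(shape = 4.2+6 = 10.2, rate = 3.2+24.7 = 27.9).
Mode = (α−1)/β = 9.2/27.9 = 0.330.
Mean = α/β = 10.2/27.9 = 0.366.

λ_MAP = 0.330, E[λ|data] = 0.366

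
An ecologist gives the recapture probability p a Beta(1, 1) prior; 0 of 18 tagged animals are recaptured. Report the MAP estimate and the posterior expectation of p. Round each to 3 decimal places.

MAP = 0.000, posterior mean = 0.050

Posterior: Beta(1+0, 1+18) = Beta(1, 19).
Since α = 1 ≤ 1 and β > 1, the Beta density is monotone decreasing on [0,1]; the mode is at 0.
Mean = 1/(1+19) = 0.050.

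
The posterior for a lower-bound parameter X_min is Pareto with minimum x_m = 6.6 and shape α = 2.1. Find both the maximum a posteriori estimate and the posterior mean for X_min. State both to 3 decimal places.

X_min_MAP = 6.600, E[X_min|data] = 12.600

The Pareto density is strictly decreasing on [x_m, ∞), so the mode is x_m = 6.600.
Mean = α·x_m/(α−1) = 2.1·6.6/1.1 = 12.600.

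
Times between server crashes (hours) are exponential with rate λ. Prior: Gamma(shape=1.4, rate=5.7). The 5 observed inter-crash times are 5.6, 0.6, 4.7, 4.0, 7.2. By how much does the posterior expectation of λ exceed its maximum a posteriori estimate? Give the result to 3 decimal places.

0.036

Σ times = 22.1. Posterior: Gamma(shape = 1.4+5 = 6.4, rate = 5.7+22.1 = 27.8).
Mode = (α−1)/β = 5.4/27.8 = 0.194.
Mean = α/β = 6.4/27.8 = 0.230.
Difference = 0.230 − 0.194 = 0.036.
Mean > mode: the posterior has a right tail.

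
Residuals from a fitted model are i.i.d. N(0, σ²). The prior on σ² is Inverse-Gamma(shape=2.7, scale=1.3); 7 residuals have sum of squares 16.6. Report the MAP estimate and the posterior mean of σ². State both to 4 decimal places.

MAP = 1.3333; posterior mean = 1.8462

Posterior: Inverse-Gamma(shape = 2.7+7/2 = 6.2, scale = 1.3+16.6/2 = 9.6).
Mode = β/(α+1) = 9.6/7.2 = 1.3333.
Mean = β/(α−1) = 9.6/5.2 = 1.8462.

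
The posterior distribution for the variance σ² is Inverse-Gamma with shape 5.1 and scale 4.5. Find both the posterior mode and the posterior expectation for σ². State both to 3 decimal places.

MAP = 0.738; posterior mean = 1.098

Mode = β/(α+1) = 4.5/6.1 = 0.738.
Mean = β/(α−1) = 4.5/4.1 = 1.098.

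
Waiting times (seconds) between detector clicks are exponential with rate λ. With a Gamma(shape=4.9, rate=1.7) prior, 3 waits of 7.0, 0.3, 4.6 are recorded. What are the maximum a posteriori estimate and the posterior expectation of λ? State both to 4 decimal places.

MAP: 0.5074. Posterior mean: 0.5809.

Σ times = 11.9. Posterior: Gamma(shape = 4.9+3 = 7.9, rate = 1.7+11.9 = 13.6).
Mode = (α−1)/β = 6.9/13.6 = 0.5074.
Mean = α/β = 7.9/13.6 = 0.5809.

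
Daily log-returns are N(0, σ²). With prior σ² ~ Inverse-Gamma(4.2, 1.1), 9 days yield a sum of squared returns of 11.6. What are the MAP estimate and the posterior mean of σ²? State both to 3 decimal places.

Posterior: Inverse-Gamma(shape = 4.2+9/2 = 8.7, scale = 1.1+11.6/2 = 6.9).
Mode = β/(α+1) = 6.9/9.7 = 0.711.
Mean = β/(α−1) = 6.9/7.7 = 0.896.
Right-skewed posterior ⇒ mode < mean.

MAP estimate = 0.711, posterior mean = 0.896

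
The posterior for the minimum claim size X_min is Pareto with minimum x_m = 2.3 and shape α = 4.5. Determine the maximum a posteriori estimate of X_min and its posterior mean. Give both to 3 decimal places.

The Pareto density is strictly decreasing on [x_m, ∞), so the mode is x_m = 2.300.
Mean = α·x_m/(α−1) = 4.5·2.3/3.5 = 2.957.
The posterior is right-skewed, so the mean exceeds the mode.

X_min_MAP = 2.300, E[X_min|data] = 2.957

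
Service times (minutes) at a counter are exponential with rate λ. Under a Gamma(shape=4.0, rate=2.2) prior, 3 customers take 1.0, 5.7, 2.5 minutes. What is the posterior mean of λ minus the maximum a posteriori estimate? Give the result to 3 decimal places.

Σ times = 9.2. Posterior: Gamma(shape = 4.0+3 = 7.0, rate = 2.2+9.2 = 11.4).
Mode = (α−1)/β = 6.0/11.4 = 0.526.
Mean = α/β = 7.0/11.4 = 0.614.
Difference = 0.614 − 0.526 = 0.088.

0.088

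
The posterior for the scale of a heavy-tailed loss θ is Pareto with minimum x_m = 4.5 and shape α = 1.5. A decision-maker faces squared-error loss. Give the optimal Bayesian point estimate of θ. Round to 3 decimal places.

13.500

The Pareto density is strictly decreasing on [x_m, ∞), so the mode is x_m = 4.500.
Mean = α·x_m/(α−1) = 1.5·4.5/0.5 = 13.500.
Squared-error loss ⇒ the optimal estimator is the posterior mean.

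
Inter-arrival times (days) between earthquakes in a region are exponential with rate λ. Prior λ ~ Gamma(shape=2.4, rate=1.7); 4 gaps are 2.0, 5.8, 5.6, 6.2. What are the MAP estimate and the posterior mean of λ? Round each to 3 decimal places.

MAP estimate = 0.254, posterior mean = 0.300

Σ times = 19.6. Posterior: Gamma(shape = 2.4+4 = 6.4, rate = 1.7+19.6 = 21.3).
Mode = (α−1)/β = 5.4/21.3 = 0.254.
Mean = α/β = 6.4/21.3 = 0.300.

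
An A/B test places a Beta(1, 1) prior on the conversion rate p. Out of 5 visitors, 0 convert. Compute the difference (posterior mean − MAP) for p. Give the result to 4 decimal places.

0.1429

Posterior: Beta(1+0, 1+5) = Beta(1, 6).
Since α = 1 ≤ 1 and β > 1, the Beta density is monotone decreasing on [0,1]; the mode is at 0.
Mean = 1/(1+6) = 0.1429.
Difference = 0.1429 − 0.0000 = 0.1429.
The mean is pulled above the mode by the posterior's right skew.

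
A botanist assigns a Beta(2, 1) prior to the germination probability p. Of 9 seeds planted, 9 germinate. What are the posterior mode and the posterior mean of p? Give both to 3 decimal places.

Posterior: Beta(2+9, 1+0) = Beta(11, 1).
Since β = 1 ≤ 1 and α > 1, the Beta density is monotone increasing on [0,1]; the mode is at 1.
Mean = 11/(11+1) = 0.917.
Mode > mean: the posterior has a left tail.

posterior mode = 1.000, posterior mean = 0.917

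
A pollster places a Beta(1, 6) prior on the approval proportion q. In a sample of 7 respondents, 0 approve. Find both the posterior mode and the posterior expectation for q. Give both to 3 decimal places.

q_MAP = 0.000, E[q|data] = 0.071

Posterior: Beta(1+0, 6+7) = Beta(1, 13).
Since α = 1 ≤ 1 and β > 1, the Beta density is monotone decreasing on [0,1]; the mode is at 0.
Mean = 1/(1+13) = 0.071.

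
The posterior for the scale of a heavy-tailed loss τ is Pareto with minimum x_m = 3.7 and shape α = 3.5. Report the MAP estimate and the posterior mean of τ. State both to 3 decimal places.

τ_MAP = 3.700, E[τ|data] = 5.180

The Pareto density is strictly decreasing on [x_m, ∞), so the mode is x_m = 3.700.
Mean = α·x_m/(α−1) = 3.5·3.7/2.5 = 5.180.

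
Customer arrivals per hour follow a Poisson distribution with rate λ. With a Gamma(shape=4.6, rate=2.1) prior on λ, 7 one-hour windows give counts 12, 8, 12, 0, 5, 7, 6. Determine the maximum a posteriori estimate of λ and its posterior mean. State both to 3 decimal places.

MAP = 5.890, posterior mean = 6.000

Σ counts = 50. Posterior: Gamma(shape = 4.6+50 = 54.6, rate = 2.1+7 = 9.1).
Mode = (α−1)/β = 53.6/9.1 = 5.890.
Mean = α/β = 54.6/9.1 = 6.000.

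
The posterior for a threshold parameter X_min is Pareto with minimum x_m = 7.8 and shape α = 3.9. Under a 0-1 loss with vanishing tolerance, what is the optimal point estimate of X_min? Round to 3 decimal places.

7.800

The Pareto density is strictly decreasing on [x_m, ∞), so the mode is x_m = 7.800.
Mean = α·x_m/(α−1) = 3.9·7.8/2.9 = 10.490.
This is the posterior mode — the MAP estimate.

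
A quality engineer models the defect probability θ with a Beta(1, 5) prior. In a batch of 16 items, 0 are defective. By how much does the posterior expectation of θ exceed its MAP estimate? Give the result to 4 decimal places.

Posterior: Beta(1+0, 5+16) = Beta(1, 21).
Since α = 1 ≤ 1 and β > 1, the Beta density is monotone decreasing on [0,1]; the mode is at 0.
Mean = 1/(1+21) = 0.0455.
Difference = 0.0455 − 0.0000 = 0.0455.
Right-skewed posterior ⇒ mode < mean.

0.0455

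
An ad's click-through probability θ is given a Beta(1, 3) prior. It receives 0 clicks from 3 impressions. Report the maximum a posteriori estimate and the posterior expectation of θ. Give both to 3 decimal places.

MAP: 0.000. Posterior mean: 0.143.

Posterior: Beta(1+0, 3+3) = Beta(1, 6).
Since α = 1 ≤ 1 and β > 1, the Beta density is monotone decreasing on [0,1]; the mode is at 0.
Mean = 1/(1+6) = 0.143.
Right-skewed posterior ⇒ mode < mean.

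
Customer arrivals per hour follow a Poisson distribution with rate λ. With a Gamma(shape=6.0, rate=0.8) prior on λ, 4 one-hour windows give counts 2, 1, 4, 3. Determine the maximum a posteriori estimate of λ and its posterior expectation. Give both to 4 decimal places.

maximum a posteriori estimate = 3.1250, posterior expectation = 3.3333

Σ counts = 10. Posterior: Gamma(shape = 6.0+10 = 16.0, rate = 0.8+4 = 4.8).
Mode = (α−1)/β = 15.0/4.8 = 3.1250.
Mean = α/β = 16.0/4.8 = 3.3333.
The posterior is right-skewed, so the mean exceeds the mode.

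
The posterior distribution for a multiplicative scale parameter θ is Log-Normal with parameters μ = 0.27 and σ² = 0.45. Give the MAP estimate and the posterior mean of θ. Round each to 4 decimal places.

MAP = 0.8353; posterior mean = 1.6405

Mode = exp(μ − σ²) = exp(-0.18) = 0.8353.
Mean = exp(μ + σ²/2) = exp(0.495) = 1.6405.
The mean is pulled above the mode by the posterior's right skew.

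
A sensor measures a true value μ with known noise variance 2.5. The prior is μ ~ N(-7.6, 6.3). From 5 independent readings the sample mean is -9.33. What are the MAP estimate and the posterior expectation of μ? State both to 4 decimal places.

Posterior for μ is Normal. Precision-weighted mean: (1/6.3·-7.6 + 5/2.5·-9.33) / (1/6.3 + 5/2.5) = -9.2028.
A Normal posterior is symmetric, so mode = mean.

MAP estimate = -9.2028, posterior expectation = -9.2028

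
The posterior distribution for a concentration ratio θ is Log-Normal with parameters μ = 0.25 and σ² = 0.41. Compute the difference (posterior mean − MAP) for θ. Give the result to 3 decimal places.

Mode = exp(μ − σ²) = exp(-0.16) = 0.852.
Mean = exp(μ + σ²/2) = exp(0.455) = 1.576.
Difference = 1.576 − 0.852 = 0.724.

0.724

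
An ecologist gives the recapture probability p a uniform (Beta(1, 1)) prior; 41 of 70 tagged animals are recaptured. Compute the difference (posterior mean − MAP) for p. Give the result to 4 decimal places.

-0.0024

Posterior: Beta(1+41, 1+29) = Beta(42, 30).
Mode = (42−1)/(42+30−2) = 41/70 = 0.5857.
With a flat prior the MAP equals the MLE, 41/70.
Mean = 42/(42+30) = 42/72 = 0.5833.
Difference = 0.5833 − 0.5857 = -0.0024.
The posterior is left-skewed, so the mode exceeds the mean.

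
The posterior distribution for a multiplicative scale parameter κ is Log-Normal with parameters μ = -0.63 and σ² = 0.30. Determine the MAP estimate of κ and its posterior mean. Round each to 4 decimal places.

MAP = 0.3946; posterior mean = 0.6188

Mode = exp(μ − σ²) = exp(-0.93) = 0.3946.
Mean = exp(μ + σ²/2) = exp(-0.480) = 0.6188.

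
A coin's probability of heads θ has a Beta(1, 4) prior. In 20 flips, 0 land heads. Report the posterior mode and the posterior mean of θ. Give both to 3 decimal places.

Posterior: Beta(1+0, 4+20) = Beta(1, 24).
Since α = 1 ≤ 1 and β > 1, the Beta density is monotone decreasing on [0,1]; the mode is at 0.
Mean = 1/(1+24) = 0.040.
The posterior is right-skewed, so the mean exceeds the mode.

MAP = 0.000, posterior mean = 0.040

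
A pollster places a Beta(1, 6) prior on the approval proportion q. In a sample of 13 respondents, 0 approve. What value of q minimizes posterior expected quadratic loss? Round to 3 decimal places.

0.050

Posterior: Beta(1+0, 6+13) = Beta(1, 19).
Since α = 1 ≤ 1 and β > 1, the Beta density is monotone decreasing on [0,1]; the mode is at 0.
Mean = 1/(1+19) = 0.050.
Quadratic loss ⇒ the optimal estimator is the posterior mean.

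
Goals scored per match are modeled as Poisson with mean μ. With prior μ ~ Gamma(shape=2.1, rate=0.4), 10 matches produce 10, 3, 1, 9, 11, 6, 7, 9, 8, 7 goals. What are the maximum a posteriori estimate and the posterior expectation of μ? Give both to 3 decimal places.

MAP: 6.933. Posterior mean: 7.029.

Σ counts = 71. Posterior: Gamma(shape = 2.1+71 = 73.1, rate = 0.4+10 = 10.4).
Mode = (α−1)/β = 72.1/10.4 = 6.933.
Mean = α/β = 73.1/10.4 = 7.029.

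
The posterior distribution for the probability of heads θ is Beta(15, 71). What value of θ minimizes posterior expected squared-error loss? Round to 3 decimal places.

0.174

Mode = (15−1)/(15+71−2) = 14/84 = 0.167.
Mean = 15/(15+71) = 15/86 = 0.174.
Squared-error loss ⇒ the optimal estimator is the posterior mean.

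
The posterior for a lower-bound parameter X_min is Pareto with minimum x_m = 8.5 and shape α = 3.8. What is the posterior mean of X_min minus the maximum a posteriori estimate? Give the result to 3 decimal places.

The Pareto density is strictly decreasing on [x_m, ∞), so the mode is x_m = 8.500.
Mean = α·x_m/(α−1) = 3.8·8.5/2.8 = 11.536.
Difference = 11.536 − 8.500 = 3.036.
The mean is pulled above the mode by the posterior's right skew.

3.036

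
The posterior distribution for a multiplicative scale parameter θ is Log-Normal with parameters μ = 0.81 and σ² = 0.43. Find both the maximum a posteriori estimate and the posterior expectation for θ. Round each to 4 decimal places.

maximum a posteriori estimate = 1.4623, posterior expectation = 2.7871

Mode = exp(μ − σ²) = exp(0.38) = 1.4623.
Mean = exp(μ + σ²/2) = exp(1.025) = 2.7871.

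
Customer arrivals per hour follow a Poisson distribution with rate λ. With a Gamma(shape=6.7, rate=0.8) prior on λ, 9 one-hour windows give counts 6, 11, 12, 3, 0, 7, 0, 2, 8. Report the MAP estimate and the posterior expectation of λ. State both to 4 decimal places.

λ_MAP = 5.5816, E[λ|data] = 5.6837

Σ counts = 49. Posterior: Gamma(shape = 6.7+49 = 55.7, rate = 0.8+9 = 9.8).
Mode = (α−1)/β = 54.7/9.8 = 5.5816.
Mean = α/β = 55.7/9.8 = 5.6837.
The posterior is right-skewed, so the mean exceeds the mode.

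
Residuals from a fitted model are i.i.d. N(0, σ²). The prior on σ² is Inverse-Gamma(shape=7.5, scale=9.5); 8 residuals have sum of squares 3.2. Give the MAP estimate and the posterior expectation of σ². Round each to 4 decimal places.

MAP estimate = 0.8880, posterior expectation = 1.0571

Posterior: Inverse-Gamma(shape = 7.5+8/2 = 11.5, scale = 9.5+3.2/2 = 11.1).
Mode = β/(α+1) = 11.1/12.5 = 0.8880.
Mean = β/(α−1) = 11.1/10.5 = 1.0571.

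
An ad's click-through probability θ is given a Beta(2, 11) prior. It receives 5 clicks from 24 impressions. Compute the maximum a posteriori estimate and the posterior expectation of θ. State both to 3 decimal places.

Posterior: Beta(2+5, 11+19) = Beta(7, 30).
Mode = (7−1)/(7+30−2) = 6/35 = 0.171.
Mean = 7/(7+30) = 7/37 = 0.189.
Mean > mode: the posterior has a right tail.

MAP: 0.171. Posterior mean: 0.189.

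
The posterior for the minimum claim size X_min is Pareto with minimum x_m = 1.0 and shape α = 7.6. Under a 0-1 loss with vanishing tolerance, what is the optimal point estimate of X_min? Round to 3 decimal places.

1.000

The Pareto density is strictly decreasing on [x_m, ∞), so the mode is x_m = 1.000.
Mean = α·x_m/(α−1) = 7.6·1.0/6.6 = 1.152.
This is the posterior mode — the MAP estimate.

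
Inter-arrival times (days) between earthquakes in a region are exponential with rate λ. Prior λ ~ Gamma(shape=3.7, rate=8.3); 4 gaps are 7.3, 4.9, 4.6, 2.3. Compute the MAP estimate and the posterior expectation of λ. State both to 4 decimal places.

Σ times = 19.1. Posterior: Gamma(shape = 3.7+4 = 7.7, rate = 8.3+19.1 = 27.4).
Mode = (α−1)/β = 6.7/27.4 = 0.2445.
Mean = α/β = 7.7/27.4 = 0.2810.

MAP estimate = 0.2445, posterior expectation = 0.2810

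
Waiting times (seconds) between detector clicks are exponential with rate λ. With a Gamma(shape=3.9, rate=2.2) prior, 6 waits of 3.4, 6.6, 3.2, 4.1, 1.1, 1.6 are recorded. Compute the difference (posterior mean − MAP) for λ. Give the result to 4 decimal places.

Σ times = 20.0. Posterior: Gamma(shape = 3.9+6 = 9.9, rate = 2.2+20.0 = 22.2).
Mode = (α−1)/β = 8.9/22.2 = 0.4009.
Mean = α/β = 9.9/22.2 = 0.4459.
Difference = 0.4459 − 0.4009 = 0.0450.
The posterior is right-skewed, so the mean exceeds the mode.

0.0450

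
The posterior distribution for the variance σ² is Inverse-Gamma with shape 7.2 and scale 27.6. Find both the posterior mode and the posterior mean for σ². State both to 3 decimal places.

MAP: 3.366. Posterior mean: 4.452.

Mode = β/(α+1) = 27.6/8.2 = 3.366.
Mean = β/(α−1) = 27.6/6.2 = 4.452.
The posterior is right-skewed, so the mean exceeds the mode.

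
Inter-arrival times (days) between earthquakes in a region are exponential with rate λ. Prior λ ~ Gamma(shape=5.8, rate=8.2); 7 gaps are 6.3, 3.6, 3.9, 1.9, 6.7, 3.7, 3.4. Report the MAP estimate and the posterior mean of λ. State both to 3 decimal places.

λ_MAP = 0.313, E[λ|data] = 0.340

Σ times = 29.5. Posterior: Gamma(shape = 5.8+7 = 12.8, rate = 8.2+29.5 = 37.7).
Mode = (α−1)/β = 11.8/37.7 = 0.313.
Mean = α/β = 12.8/37.7 = 0.340.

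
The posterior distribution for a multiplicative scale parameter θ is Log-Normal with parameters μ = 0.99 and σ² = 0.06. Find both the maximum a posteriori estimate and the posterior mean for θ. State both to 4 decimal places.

Mode = exp(μ − σ²) = exp(0.93) = 2.5345.
Mean = exp(μ + σ²/2) = exp(1.020) = 2.7732.
The mean is pulled above the mode by the posterior's right skew.

MAP = 2.5345, posterior mean = 2.7732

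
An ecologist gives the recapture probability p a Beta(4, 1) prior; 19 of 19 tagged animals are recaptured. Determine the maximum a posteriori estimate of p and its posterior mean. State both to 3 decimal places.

Posterior: Beta(4+19, 1+0) = Beta(23, 1).
Since β = 1 ≤ 1 and α > 1, the Beta density is monotone increasing on [0,1]; the mode is at 1.
Mean = 23/(23+1) = 0.958.

MAP: 1.000. Posterior mean: 0.958.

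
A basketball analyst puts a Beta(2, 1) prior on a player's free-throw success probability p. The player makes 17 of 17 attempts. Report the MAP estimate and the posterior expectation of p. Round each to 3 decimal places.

Posterior: Beta(2+17, 1+0) = Beta(19, 1).
Since β = 1 ≤ 1 and α > 1, the Beta density is monotone increasing on [0,1]; the mode is at 1.
Mean = 19/(19+1) = 0.950.
Left-skewed posterior ⇒ mean < mode.

MAP estimate = 1.000, posterior expectation = 0.950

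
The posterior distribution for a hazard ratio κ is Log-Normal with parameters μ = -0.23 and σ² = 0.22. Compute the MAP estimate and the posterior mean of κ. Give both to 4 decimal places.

MAP = 0.6376; posterior mean = 0.8869

Mode = exp(μ − σ²) = exp(-0.45) = 0.6376.
Mean = exp(μ + σ²/2) = exp(-0.120) = 0.8869.
Mean > mode: the posterior has a right tail.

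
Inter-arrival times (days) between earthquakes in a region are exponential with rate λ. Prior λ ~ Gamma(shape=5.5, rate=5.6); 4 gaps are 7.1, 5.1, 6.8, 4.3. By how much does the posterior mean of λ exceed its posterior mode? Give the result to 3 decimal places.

0.035

Σ times = 23.3. Posterior: Gamma(shape = 5.5+4 = 9.5, rate = 5.6+23.3 = 28.9).
Mode = (α−1)/β = 8.5/28.9 = 0.294.
Mean = α/β = 9.5/28.9 = 0.329.
Difference = 0.329 − 0.294 = 0.035.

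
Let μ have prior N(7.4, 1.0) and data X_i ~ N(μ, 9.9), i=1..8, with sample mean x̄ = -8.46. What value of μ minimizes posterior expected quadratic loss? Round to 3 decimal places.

Posterior for μ is Normal. Precision-weighted mean: (1/1.0·7.4 + 8/9.9·-8.46) / (1/1.0 + 8/9.9) = 0.312.
A Normal posterior is symmetric, so mode = mean.
Quadratic loss ⇒ the optimal estimator is the posterior mean.

0.312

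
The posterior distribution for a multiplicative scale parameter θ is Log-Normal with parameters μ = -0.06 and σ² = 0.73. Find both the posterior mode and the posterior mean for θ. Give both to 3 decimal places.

MAP = 0.454; posterior mean = 1.357

Mode = exp(μ − σ²) = exp(-0.79) = 0.454.
Mean = exp(μ + σ²/2) = exp(0.305) = 1.357.
The posterior is right-skewed, so the mean exceeds the mode.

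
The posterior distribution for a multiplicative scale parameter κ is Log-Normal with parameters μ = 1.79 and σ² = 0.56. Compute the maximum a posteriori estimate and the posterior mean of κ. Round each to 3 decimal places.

MAP = 3.421; posterior mean = 7.925

Mode = exp(μ − σ²) = exp(1.23) = 3.421.
Mean = exp(μ + σ²/2) = exp(2.070) = 7.925.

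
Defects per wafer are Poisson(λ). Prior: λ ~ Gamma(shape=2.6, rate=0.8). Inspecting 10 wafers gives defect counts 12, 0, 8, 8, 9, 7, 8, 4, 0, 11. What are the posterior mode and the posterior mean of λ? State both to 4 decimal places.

Σ counts = 67. Posterior: Gamma(shape = 2.6+67 = 69.6, rate = 0.8+10 = 10.8).
Mode = (α−1)/β = 68.6/10.8 = 6.3519.
Mean = α/β = 69.6/10.8 = 6.4444.

MAP: 6.3519. Posterior mean: 6.4444.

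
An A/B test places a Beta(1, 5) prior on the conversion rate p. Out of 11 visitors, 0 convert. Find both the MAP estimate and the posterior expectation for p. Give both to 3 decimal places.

MAP = 0.000; posterior mean = 0.059

Posterior: Beta(1+0, 5+11) = Beta(1, 16).
Since α = 1 ≤ 1 and β > 1, the Beta density is monotone decreasing on [0,1]; the mode is at 0.
Mean = 1/(1+16) = 0.059.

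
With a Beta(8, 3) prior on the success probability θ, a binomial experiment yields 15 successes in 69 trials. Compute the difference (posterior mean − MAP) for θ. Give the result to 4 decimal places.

0.0054

Posterior: Beta(8+15, 3+54) = Beta(23, 57).
Mode = (23−1)/(23+57−2) = 22/78 = 0.2821.
Mean = 23/(23+57) = 23/80 = 0.2875.
Difference = 0.2875 − 0.2821 = 0.0054.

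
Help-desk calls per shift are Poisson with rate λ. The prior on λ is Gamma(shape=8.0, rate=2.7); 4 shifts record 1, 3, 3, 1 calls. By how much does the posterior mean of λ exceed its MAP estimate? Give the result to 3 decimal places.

0.149

Σ counts = 8. Posterior: Gamma(shape = 8.0+8 = 16.0, rate = 2.7+4 = 6.7).
Mode = (α−1)/β = 15.0/6.7 = 2.239.
Mean = α/β = 16.0/6.7 = 2.388.
Difference = 2.388 − 2.239 = 0.149.
Right-skewed posterior ⇒ mode < mean.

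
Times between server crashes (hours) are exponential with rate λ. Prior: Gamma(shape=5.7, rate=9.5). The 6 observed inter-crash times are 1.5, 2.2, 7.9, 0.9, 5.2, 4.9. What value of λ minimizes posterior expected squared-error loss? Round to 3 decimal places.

0.364

Σ times = 22.6. Posterior: Gamma(shape = 5.7+6 = 11.7, rate = 9.5+22.6 = 32.1).
Mode = (α−1)/β = 10.7/32.1 = 0.333.
Mean = α/β = 11.7/32.1 = 0.364.
Squared-error loss ⇒ the optimal estimator is the posterior mean.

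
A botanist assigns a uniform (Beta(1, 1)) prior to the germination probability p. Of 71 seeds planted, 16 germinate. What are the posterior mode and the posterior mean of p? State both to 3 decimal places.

p_MAP = 0.225, E[p|data] = 0.233

Posterior: Beta(1+16, 1+55) = Beta(17, 56).
Mode = (17−1)/(17+56−2) = 16/71 = 0.225.
With a flat prior the MAP equals the MLE, 16/71.
Mean = 17/(17+56) = 17/73 = 0.233.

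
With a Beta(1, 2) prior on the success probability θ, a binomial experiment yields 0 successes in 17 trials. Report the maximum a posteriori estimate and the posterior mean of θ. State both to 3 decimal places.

Posterior: Beta(1+0, 2+17) = Beta(1, 19).
Since α = 1 ≤ 1 and β > 1, the Beta density is monotone decreasing on [0,1]; the mode is at 0.
Mean = 1/(1+19) = 0.050.

maximum a posteriori estimate = 0.000, posterior mean = 0.050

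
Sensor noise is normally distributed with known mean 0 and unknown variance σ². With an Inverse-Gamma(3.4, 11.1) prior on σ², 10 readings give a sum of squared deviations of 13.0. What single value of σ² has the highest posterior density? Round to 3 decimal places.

Posterior: Inverse-Gamma(shape = 3.4+10/2 = 8.4, scale = 11.1+13.0/2 = 17.6).
Mode = β/(α+1) = 17.6/9.4 = 1.872.
Mean = β/(α−1) = 17.6/7.4 = 2.378.
This is the posterior mode — the MAP estimate.

1.872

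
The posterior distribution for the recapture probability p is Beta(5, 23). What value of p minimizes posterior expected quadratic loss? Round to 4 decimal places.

0.1786

Mode = (5−1)/(5+23−2) = 4/26 = 0.1538.
Mean = 5/(5+23) = 5/28 = 0.1786.
Quadratic loss ⇒ the optimal estimator is the posterior mean.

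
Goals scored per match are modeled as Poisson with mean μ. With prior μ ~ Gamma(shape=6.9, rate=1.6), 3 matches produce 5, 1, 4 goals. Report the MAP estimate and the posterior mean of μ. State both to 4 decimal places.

μ_MAP = 3.4565, E[μ|data] = 3.6739

Σ counts = 10. Posterior: Gamma(shape = 6.9+10 = 16.9, rate = 1.6+3 = 4.6).
Mode = (α−1)/β = 15.9/4.6 = 3.4565.
Mean = α/β = 16.9/4.6 = 3.6739.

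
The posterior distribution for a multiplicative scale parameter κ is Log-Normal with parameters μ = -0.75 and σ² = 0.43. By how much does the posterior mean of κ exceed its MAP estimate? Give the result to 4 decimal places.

Mode = exp(μ − σ²) = exp(-1.18) = 0.3073.
Mean = exp(μ + σ²/2) = exp(-0.535) = 0.5857.
Difference = 0.5857 − 0.3073 = 0.2784.
The mean is pulled above the mode by the posterior's right skew.

0.2784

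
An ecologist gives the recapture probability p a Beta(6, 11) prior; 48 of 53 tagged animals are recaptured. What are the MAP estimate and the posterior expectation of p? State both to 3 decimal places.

Posterior: Beta(6+48, 11+5) = Beta(54, 16).
Mode = (54−1)/(54+16−2) = 53/68 = 0.779.
Mean = 54/(54+16) = 54/70 = 0.771.

MAP estimate = 0.779, posterior expectation = 0.771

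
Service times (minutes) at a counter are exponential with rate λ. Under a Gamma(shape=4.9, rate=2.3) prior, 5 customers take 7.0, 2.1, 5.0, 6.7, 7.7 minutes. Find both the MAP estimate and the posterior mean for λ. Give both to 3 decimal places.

MAP = 0.289, posterior mean = 0.321

Σ times = 28.5. Posterior: Gamma(shape = 4.9+5 = 9.9, rate = 2.3+28.5 = 30.8).
Mode = (α−1)/β = 8.9/30.8 = 0.289.
Mean = α/β = 9.9/30.8 = 0.321.
The posterior is right-skewed, so the mean exceeds the mode.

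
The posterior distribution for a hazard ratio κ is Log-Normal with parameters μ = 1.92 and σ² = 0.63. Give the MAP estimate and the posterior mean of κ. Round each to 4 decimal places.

MAP = 3.6328, posterior mean = 9.3465

Mode = exp(μ − σ²) = exp(1.29) = 3.6328.
Mean = exp(μ + σ²/2) = exp(2.235) = 9.3465.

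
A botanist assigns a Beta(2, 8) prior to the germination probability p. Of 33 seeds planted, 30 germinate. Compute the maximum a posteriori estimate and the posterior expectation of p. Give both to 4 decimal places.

MAP: 0.7561. Posterior mean: 0.7442.

Posterior: Beta(2+30, 8+3) = Beta(32, 11).
Mode = (32−1)/(32+11−2) = 31/41 = 0.7561.
Mean = 32/(32+11) = 32/43 = 0.7442.
Mode > mean: the posterior has a left tail.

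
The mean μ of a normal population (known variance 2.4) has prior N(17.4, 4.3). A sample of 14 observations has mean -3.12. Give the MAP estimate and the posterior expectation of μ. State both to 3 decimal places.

Posterior for μ is Normal. Precision-weighted mean: (1/4.3·17.4 + 14/2.4·-3.12) / (1/4.3 + 14/2.4) = -2.333.
A Normal posterior is symmetric, so mode = mean.

MAP estimate = -2.333, posterior expectation = -2.333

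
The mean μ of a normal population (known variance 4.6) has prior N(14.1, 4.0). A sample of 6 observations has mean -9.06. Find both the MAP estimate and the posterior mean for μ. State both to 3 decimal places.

Posterior for μ is Normal. Precision-weighted mean: (1/4.0·14.1 + 6/4.6·-9.06) / (1/4.0 + 6/4.6) = -5.335.
A Normal posterior is symmetric, so mode = mean.

MAP estimate = -5.335, posterior mean = -5.335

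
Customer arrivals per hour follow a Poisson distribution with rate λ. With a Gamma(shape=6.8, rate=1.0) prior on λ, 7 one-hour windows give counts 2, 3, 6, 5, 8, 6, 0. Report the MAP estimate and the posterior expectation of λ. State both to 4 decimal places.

Σ counts = 30. Posterior: Gamma(shape = 6.8+30 = 36.8, rate = 1.0+7 = 8.0).
Mode = (α−1)/β = 35.8/8.0 = 4.4750.
Mean = α/β = 36.8/8.0 = 4.6000.

MAP = 4.4750, posterior mean = 4.6000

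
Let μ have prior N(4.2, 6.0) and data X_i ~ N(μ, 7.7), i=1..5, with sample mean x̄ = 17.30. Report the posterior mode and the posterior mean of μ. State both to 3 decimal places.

Posterior for μ is Normal. Precision-weighted mean: (1/6.0·4.2 + 5/7.7·17.30) / (1/6.0 + 5/7.7) = 14.624.
A Normal posterior is symmetric, so mode = mean.

μ_MAP = 14.624, E[μ|data] = 14.624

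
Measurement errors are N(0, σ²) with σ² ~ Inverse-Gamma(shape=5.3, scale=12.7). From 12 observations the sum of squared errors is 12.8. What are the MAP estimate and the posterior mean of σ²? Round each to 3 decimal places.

Posterior: Inverse-Gamma(shape = 5.3+12/2 = 11.3, scale = 12.7+12.8/2 = 19.1).
Mode = β/(α+1) = 19.1/12.3 = 1.553.
Mean = β/(α−1) = 19.1/10.3 = 1.854.
Right-skewed posterior ⇒ mode < mean.

σ²_MAP = 1.553, E[σ²|data] = 1.854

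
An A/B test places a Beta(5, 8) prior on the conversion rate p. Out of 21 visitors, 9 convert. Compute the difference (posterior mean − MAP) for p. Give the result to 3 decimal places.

Posterior: Beta(5+9, 8+12) = Beta(14, 20).
Mode = (14−1)/(14+20−2) = 13/32 = 0.406.
Mean = 14/(14+20) = 14/34 = 0.412.
Difference = 0.412 − 0.406 = 0.006.
Mean > mode: the posterior has a right tail.

0.006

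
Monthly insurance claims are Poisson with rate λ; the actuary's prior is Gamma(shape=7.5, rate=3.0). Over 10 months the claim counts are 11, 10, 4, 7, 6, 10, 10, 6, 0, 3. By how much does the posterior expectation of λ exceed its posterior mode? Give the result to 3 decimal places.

Σ counts = 67. Posterior: Gamma(shape = 7.5+67 = 74.5, rate = 3.0+10 = 13.0).
Mode = (α−1)/β = 73.5/13.0 = 5.654.
Mean = α/β = 74.5/13.0 = 5.731.
Difference = 5.731 − 5.654 = 0.077.
The mean is pulled above the mode by the posterior's right skew.

0.077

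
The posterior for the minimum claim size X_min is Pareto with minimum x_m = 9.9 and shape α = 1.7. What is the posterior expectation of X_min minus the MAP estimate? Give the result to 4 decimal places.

14.1429

The Pareto density is strictly decreasing on [x_m, ∞), so the mode is x_m = 9.9000.
Mean = α·x_m/(α−1) = 1.7·9.9/0.7 = 24.0429.
Difference = 24.0429 − 9.9000 = 14.1429.
The mean is pulled above the mode by the posterior's right skew.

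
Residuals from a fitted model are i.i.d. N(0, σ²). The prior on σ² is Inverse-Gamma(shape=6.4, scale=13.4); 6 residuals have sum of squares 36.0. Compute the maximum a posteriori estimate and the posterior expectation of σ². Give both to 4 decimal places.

Posterior: Inverse-Gamma(shape = 6.4+6/2 = 9.4, scale = 13.4+36.0/2 = 31.4).
Mode = β/(α+1) = 31.4/10.4 = 3.0192.
Mean = β/(α−1) = 31.4/8.4 = 3.7381.
The mean is pulled above the mode by the posterior's right skew.

MAP = 3.0192, posterior mean = 3.7381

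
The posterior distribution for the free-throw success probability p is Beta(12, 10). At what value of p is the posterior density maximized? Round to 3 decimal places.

0.550

Mode = (12−1)/(12+10−2) = 11/20 = 0.550.
Mean = 12/(12+10) = 12/22 = 0.545.
This is the posterior mode — the MAP estimate.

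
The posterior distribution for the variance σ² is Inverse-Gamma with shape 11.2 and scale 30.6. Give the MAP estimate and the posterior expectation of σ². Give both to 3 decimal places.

Mode = β/(α+1) = 30.6/12.2 = 2.508.
Mean = β/(α−1) = 30.6/10.2 = 3.000.

MAP: 2.508. Posterior mean: 3.000.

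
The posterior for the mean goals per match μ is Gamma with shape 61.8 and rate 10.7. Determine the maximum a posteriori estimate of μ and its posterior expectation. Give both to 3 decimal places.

MAP: 5.682. Posterior mean: 5.776.

Mode = (α−1)/β = 60.8/10.7 = 5.682.
Mean = α/β = 61.8/10.7 = 5.776.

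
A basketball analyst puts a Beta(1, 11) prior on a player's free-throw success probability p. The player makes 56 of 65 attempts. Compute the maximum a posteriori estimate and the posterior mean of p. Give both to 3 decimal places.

MAP = 0.747, posterior mean = 0.740

Posterior: Beta(1+56, 11+9) = Beta(57, 20).
Mode = (57−1)/(57+20−2) = 56/75 = 0.747.
Mean = 57/(57+20) = 57/77 = 0.740.
Left-skewed posterior ⇒ mean < mode.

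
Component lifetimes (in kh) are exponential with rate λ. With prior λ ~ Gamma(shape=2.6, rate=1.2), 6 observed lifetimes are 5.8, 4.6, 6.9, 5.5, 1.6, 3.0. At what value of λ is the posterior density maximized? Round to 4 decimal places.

Σ times = 27.4. Posterior: Gamma(shape = 2.6+6 = 8.6, rate = 1.2+27.4 = 28.6).
Mode = (α−1)/β = 7.6/28.6 = 0.2657.
Mean = α/β = 8.6/28.6 = 0.3007.
This is the posterior mode — the MAP estimate.

0.2657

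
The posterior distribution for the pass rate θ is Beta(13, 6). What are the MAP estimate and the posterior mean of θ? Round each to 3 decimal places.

MAP = 0.706; posterior mean = 0.684

Mode = (13−1)/(13+6−2) = 12/17 = 0.706.
Mean = 13/(13+6) = 13/19 = 0.684.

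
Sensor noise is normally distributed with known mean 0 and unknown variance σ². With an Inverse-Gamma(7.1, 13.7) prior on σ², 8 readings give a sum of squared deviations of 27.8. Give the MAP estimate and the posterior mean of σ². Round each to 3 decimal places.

Posterior: Inverse-Gamma(shape = 7.1+8/2 = 11.1, scale = 13.7+27.8/2 = 27.6).
Mode = β/(α+1) = 27.6/12.1 = 2.281.
Mean = β/(α−1) = 27.6/10.1 = 2.733.
Right-skewed posterior ⇒ mode < mean.

MAP estimate = 2.281, posterior mean = 2.733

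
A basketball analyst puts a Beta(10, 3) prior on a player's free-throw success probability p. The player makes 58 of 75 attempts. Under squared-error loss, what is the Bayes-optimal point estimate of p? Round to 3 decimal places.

0.773

Posterior: Beta(10+58, 3+17) = Beta(68, 20).
Mode = (68−1)/(68+20−2) = 67/86 = 0.779.
Mean = 68/(68+20) = 68/88 = 0.773.
Squared-error loss ⇒ the optimal estimator is the posterior mean.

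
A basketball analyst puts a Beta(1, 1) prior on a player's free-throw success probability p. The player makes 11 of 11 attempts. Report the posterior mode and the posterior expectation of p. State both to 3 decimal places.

Posterior: Beta(1+11, 1+0) = Beta(12, 1).
Since β = 1 ≤ 1 and α > 1, the Beta density is monotone increasing on [0,1]; the mode is at 1.
Mean = 12/(12+1) = 0.923.

MAP = 1.000, posterior mean = 0.923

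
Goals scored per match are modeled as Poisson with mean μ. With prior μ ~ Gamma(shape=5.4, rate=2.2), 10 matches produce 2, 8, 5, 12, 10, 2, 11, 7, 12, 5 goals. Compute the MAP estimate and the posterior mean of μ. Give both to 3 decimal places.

Σ counts = 74. Posterior: Gamma(shape = 5.4+74 = 79.4, rate = 2.2+10 = 12.2).
Mode = (α−1)/β = 78.4/12.2 = 6.426.
Mean = α/β = 79.4/12.2 = 6.508.
The mean is pulled above the mode by the posterior's right skew.

MAP = 6.426; posterior mean = 6.508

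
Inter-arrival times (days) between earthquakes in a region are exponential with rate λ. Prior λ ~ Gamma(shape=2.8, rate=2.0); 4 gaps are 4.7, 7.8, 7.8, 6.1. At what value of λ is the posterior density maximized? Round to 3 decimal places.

0.204

Σ times = 26.4. Posterior: Gamma(shape = 2.8+4 = 6.8, rate = 2.0+26.4 = 28.4).
Mode = (α−1)/β = 5.8/28.4 = 0.204.
Mean = α/β = 6.8/28.4 = 0.239.
This is the posterior mode — the MAP estimate.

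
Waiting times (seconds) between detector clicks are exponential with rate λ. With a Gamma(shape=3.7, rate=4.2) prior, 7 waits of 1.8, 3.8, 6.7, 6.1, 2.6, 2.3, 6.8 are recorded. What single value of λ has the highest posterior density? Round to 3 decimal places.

0.283

Σ times = 30.1. Posterior: Gamma(shape = 3.7+7 = 10.7, rate = 4.2+30.1 = 34.3).
Mode = (α−1)/β = 9.7/34.3 = 0.283.
Mean = α/β = 10.7/34.3 = 0.312.
This is the posterior mode — the MAP estimate.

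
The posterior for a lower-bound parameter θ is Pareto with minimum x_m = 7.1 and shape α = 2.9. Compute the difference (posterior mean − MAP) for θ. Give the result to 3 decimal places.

The Pareto density is strictly decreasing on [x_m, ∞), so the mode is x_m = 7.100.
Mean = α·x_m/(α−1) = 2.9·7.1/1.9 = 10.837.
Difference = 10.837 − 7.100 = 3.737.
The mean is pulled above the mode by the posterior's right skew.

3.737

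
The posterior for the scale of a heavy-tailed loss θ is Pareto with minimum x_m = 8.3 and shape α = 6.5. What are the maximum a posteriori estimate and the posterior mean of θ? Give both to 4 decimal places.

MAP = 8.3000, posterior mean = 9.8091

The Pareto density is strictly decreasing on [x_m, ∞), so the mode is x_m = 8.3000.
Mean = α·x_m/(α−1) = 6.5·8.3/5.5 = 9.8091.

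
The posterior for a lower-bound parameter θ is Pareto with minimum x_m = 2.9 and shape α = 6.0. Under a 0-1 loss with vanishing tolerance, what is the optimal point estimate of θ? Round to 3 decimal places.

2.900

The Pareto density is strictly decreasing on [x_m, ∞), so the mode is x_m = 2.900.
Mean = α·x_m/(α−1) = 6.0·2.9/5.0 = 3.480.
This is the posterior mode — the MAP estimate.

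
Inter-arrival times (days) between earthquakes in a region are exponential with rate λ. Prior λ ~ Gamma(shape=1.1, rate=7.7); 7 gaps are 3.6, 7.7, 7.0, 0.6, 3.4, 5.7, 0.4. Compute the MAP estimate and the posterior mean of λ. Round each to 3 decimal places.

Σ times = 28.4. Posterior: Gamma(shape = 1.1+7 = 8.1, rate = 7.7+28.4 = 36.1).
Mode = (α−1)/β = 7.1/36.1 = 0.197.
Mean = α/β = 8.1/36.1 = 0.224.
Mean > mode: the posterior has a right tail.

λ_MAP = 0.197, E[λ|data] = 0.224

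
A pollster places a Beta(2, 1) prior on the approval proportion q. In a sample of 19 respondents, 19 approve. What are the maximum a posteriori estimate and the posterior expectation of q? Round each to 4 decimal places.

Posterior: Beta(2+19, 1+0) = Beta(21, 1).
Since β = 1 ≤ 1 and α > 1, the Beta density is monotone increasing on [0,1]; the mode is at 1.
Mean = 21/(21+1) = 0.9545.

maximum a posteriori estimate = 1.0000, posterior expectation = 0.9545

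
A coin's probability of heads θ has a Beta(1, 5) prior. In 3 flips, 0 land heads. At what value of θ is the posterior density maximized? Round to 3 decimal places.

Posterior: Beta(1+0, 5+3) = Beta(1, 8).
Since α = 1 ≤ 1 and β > 1, the Beta density is monotone decreasing on [0,1]; the mode is at 0.
Mean = 1/(1+8) = 0.111.
This is the posterior mode — the MAP estimate.

0.000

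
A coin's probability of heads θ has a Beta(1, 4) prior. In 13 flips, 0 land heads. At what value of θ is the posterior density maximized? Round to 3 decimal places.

0.000

Posterior: Beta(1+0, 4+13) = Beta(1, 17).
Since α = 1 ≤ 1 and β > 1, the Beta density is monotone decreasing on [0,1]; the mode is at 0.
Mean = 1/(1+17) = 0.056.
This is the posterior mode — the MAP estimate.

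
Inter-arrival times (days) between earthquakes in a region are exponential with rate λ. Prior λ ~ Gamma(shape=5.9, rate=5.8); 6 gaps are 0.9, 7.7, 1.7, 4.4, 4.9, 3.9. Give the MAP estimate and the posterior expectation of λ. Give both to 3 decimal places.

Σ times = 23.5. Posterior: Gamma(shape = 5.9+6 = 11.9, rate = 5.8+23.5 = 29.3).
Mode = (α−1)/β = 10.9/29.3 = 0.372.
Mean = α/β = 11.9/29.3 = 0.406.

λ_MAP = 0.372, E[λ|data] = 0.406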